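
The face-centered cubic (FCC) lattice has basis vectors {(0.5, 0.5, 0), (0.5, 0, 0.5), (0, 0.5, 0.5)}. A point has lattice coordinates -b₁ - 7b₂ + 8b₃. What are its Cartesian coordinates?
(-4, 3.5, 0.5)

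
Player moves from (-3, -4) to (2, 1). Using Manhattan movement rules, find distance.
10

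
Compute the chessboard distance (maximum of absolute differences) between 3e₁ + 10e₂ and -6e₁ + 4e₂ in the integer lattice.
9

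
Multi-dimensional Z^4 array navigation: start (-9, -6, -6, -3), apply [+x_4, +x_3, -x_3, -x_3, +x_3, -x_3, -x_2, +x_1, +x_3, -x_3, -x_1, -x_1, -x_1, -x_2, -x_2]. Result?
(-11, -9, -7, -2)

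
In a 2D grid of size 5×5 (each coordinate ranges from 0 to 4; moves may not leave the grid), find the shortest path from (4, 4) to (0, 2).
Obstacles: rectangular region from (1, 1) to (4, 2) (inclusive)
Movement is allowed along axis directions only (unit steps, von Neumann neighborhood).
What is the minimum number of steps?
6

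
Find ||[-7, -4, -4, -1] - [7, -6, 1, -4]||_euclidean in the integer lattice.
15.2971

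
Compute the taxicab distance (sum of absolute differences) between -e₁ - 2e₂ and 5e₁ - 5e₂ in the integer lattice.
9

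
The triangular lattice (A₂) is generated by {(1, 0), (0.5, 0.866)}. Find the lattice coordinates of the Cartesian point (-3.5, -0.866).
-3b₁ - b₂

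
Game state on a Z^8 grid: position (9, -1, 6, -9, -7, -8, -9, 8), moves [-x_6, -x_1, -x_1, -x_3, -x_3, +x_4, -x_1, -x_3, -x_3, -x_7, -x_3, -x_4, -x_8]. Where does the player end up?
(6, -1, 1, -9, -7, -9, -10, 7)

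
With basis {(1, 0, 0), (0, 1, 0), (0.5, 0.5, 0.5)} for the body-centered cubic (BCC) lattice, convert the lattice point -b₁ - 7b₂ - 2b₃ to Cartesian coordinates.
(-2, -8, -1)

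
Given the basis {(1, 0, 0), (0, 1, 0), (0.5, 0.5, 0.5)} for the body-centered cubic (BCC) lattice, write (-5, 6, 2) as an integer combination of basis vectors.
-7b₁ + 4b₂ + 4b₃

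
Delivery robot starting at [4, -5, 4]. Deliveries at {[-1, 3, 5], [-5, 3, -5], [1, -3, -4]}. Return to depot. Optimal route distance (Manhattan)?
54
(one optimal route: (4, -5, 4) → (-1, 3, 5) → (-5, 3, -5) → (1, -3, -4) → (4, -5, 4))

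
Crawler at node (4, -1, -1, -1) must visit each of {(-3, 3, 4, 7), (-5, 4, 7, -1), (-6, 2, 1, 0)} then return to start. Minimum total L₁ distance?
64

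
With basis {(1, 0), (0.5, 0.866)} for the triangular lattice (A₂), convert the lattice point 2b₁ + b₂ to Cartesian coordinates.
(2.5, 0.866)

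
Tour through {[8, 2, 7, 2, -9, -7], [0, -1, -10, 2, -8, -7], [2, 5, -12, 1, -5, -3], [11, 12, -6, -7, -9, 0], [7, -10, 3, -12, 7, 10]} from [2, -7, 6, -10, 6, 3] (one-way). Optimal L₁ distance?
169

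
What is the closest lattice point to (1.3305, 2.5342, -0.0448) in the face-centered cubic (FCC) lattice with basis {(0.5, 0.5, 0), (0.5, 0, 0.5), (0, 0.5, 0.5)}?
(1.5, 2.5, 0)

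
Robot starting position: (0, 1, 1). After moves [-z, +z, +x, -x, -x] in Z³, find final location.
(-1, 1, 1)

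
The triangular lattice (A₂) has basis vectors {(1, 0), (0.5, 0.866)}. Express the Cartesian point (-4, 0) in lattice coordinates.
-4b₁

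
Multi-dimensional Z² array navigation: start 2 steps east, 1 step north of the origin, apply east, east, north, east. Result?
(5, 2)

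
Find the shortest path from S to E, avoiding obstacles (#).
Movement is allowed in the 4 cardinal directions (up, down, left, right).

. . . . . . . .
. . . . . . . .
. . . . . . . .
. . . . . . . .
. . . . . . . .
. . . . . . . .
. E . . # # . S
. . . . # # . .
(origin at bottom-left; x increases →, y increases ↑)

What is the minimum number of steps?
8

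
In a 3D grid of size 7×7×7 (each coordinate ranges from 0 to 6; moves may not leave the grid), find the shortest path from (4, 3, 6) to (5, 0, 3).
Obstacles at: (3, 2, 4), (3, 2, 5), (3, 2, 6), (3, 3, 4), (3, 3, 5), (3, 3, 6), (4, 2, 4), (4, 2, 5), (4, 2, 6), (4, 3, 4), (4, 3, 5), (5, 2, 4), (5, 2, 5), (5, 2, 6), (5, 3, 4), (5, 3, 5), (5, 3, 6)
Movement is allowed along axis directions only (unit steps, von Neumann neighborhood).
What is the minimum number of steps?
9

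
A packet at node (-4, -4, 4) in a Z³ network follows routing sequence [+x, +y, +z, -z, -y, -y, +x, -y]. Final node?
(-2, -6, 4)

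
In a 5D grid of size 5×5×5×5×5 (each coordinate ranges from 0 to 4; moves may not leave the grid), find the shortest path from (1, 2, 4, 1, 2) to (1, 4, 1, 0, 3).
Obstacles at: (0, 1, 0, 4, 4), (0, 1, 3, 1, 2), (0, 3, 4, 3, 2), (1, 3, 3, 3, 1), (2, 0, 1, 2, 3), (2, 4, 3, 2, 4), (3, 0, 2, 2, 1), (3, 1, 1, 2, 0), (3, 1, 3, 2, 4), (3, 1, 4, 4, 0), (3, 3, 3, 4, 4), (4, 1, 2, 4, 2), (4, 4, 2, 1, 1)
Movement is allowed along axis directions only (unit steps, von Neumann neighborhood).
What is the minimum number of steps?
7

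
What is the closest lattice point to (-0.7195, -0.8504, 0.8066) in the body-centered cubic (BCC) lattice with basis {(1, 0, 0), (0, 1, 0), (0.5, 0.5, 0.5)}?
(-1, -1, 1)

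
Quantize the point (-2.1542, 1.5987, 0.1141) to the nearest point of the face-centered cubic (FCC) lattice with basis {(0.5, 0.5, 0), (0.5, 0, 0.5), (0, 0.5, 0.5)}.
(-2.5, 1.5, 0)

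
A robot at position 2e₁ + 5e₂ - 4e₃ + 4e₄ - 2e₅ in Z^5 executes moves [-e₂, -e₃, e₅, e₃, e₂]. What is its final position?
(2, 5, -4, 4, -1)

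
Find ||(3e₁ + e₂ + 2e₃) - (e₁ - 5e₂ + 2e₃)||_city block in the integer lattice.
8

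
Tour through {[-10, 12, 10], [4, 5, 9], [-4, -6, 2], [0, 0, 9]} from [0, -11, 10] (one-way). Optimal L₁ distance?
65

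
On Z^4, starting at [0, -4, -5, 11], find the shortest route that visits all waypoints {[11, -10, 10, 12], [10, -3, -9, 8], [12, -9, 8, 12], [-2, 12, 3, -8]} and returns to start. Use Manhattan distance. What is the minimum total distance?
158
(one optimal route: (0, -4, -5, 11) → (10, -3, -9, 8) → (11, -10, 10, 12) → (12, -9, 8, 12) → (-2, 12, 3, -8) → (0, -4, -5, 11))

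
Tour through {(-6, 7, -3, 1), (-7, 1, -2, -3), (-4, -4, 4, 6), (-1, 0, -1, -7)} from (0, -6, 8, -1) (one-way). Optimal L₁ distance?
66
(one optimal route: (0, -6, 8, -1) → (-4, -4, 4, 6) → (-6, 7, -3, 1) → (-7, 1, -2, -3) → (-1, 0, -1, -7))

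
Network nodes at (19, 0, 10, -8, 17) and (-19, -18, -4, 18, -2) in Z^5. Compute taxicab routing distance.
115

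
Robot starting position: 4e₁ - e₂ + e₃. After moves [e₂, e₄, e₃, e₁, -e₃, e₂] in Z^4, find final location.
(5, 1, 1, 1)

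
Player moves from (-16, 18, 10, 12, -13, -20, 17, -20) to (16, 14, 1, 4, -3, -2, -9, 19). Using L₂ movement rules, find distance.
61.6928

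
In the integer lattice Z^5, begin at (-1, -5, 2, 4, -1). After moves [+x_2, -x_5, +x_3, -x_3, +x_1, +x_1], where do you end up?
(1, -4, 2, 4, -2)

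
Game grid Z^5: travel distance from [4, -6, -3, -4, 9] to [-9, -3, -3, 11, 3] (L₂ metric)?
20.9523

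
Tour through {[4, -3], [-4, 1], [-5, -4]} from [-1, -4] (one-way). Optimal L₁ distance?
22
(one optimal route: (-1, -4) → (4, -3) → (-5, -4) → (-4, 1))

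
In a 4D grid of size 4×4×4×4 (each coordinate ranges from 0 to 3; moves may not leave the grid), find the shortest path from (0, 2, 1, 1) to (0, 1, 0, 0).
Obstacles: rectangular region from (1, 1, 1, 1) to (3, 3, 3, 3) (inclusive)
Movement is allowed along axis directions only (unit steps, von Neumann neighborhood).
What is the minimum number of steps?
3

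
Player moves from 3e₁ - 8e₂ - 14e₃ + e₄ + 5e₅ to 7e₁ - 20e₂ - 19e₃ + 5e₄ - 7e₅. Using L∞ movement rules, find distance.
12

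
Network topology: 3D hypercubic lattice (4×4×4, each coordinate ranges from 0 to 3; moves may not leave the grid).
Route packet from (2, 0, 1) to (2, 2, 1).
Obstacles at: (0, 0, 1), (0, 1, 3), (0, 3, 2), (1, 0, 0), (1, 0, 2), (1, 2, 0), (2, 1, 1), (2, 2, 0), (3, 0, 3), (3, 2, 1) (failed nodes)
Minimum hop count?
4
(one shortest path: (2, 0, 1) → (1, 0, 1) → (1, 1, 1) → (1, 2, 1) → (2, 2, 1))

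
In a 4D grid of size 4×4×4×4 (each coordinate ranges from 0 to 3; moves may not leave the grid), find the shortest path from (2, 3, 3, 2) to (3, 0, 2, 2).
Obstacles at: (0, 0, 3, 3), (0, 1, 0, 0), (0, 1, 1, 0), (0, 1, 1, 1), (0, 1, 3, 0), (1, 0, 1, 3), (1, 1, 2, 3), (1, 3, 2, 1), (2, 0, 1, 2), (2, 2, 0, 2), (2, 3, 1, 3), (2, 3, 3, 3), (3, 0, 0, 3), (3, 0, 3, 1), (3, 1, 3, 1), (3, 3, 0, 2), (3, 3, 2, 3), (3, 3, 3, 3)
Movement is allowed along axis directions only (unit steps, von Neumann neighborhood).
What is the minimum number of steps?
5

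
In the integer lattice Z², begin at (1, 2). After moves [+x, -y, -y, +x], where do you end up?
(3, 0)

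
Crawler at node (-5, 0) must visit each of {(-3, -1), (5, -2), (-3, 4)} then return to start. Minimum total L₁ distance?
32
(one optimal route: (-5, 0) → (-3, -1) → (5, -2) → (-3, 4) → (-5, 0))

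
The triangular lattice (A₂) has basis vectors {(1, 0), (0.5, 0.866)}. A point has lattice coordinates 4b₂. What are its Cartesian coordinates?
(2, 3.464)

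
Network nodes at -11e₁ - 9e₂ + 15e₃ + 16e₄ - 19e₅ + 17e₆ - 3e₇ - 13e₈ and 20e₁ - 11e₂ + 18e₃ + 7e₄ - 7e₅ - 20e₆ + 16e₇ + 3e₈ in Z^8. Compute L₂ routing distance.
56.4358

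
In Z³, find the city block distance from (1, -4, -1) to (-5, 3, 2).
16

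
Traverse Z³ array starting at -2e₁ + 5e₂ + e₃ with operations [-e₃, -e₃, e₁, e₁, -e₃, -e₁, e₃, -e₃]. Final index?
(-1, 5, -2)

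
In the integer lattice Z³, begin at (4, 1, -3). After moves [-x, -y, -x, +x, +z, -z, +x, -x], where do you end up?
(3, 0, -3)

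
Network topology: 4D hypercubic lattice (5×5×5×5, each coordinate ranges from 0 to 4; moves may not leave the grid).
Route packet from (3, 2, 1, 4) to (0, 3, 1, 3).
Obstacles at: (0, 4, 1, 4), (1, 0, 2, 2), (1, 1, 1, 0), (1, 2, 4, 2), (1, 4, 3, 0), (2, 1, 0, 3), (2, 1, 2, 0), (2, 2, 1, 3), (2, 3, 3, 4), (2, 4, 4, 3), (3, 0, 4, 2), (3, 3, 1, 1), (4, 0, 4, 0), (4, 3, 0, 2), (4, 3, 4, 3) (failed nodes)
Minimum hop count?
5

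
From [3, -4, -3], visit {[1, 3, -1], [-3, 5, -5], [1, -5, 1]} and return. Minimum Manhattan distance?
44
(one optimal route: (3, -4, -3) → (-3, 5, -5) → (1, 3, -1) → (1, -5, 1) → (3, -4, -3))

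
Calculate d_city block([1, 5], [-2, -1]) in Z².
9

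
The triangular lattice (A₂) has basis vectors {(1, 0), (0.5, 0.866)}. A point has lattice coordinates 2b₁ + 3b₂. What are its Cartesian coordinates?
(3.5, 2.598)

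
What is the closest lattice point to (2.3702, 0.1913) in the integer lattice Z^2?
(2, 0)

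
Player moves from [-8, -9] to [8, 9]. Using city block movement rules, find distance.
34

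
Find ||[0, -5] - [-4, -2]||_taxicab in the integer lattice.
7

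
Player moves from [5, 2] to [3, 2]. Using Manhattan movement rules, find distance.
2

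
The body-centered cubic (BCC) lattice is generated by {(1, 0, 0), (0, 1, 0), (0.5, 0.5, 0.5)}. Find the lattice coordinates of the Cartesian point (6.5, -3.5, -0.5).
7b₁ - 3b₂ - b₃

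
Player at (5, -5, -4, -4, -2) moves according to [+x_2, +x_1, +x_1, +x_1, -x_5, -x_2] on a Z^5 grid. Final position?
(8, -5, -4, -4, -3)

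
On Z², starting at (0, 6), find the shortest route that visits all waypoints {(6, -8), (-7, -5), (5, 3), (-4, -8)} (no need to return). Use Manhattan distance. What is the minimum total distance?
36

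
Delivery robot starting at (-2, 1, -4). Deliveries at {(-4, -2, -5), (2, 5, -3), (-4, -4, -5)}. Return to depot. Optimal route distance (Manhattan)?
34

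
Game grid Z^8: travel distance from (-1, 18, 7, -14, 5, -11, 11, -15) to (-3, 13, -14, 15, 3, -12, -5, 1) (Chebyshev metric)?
29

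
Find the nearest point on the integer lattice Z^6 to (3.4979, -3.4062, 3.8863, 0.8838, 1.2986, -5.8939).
(3, -3, 4, 1, 1, -6)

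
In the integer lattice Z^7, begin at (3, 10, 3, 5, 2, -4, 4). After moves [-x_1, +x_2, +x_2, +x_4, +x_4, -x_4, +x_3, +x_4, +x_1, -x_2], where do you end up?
(3, 11, 4, 7, 2, -4, 4)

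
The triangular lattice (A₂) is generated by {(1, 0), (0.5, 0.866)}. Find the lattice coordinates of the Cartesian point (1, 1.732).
2b₂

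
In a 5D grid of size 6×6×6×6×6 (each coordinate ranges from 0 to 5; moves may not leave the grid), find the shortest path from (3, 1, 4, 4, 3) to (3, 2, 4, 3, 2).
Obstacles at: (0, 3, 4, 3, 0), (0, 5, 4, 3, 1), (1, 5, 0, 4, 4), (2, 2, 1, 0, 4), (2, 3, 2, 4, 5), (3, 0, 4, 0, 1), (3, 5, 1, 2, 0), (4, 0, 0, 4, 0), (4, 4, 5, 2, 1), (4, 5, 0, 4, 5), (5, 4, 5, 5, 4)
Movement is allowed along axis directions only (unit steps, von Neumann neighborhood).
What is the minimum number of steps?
3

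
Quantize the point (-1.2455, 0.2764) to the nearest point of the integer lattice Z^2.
(-1, 0)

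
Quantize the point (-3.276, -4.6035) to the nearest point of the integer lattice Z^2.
(-3, -5)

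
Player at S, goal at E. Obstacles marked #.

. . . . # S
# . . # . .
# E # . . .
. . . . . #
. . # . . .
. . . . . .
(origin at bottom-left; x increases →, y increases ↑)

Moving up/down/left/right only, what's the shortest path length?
8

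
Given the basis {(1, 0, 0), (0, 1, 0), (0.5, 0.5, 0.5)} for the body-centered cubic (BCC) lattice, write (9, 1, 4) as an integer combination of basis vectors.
5b₁ - 3b₂ + 8b₃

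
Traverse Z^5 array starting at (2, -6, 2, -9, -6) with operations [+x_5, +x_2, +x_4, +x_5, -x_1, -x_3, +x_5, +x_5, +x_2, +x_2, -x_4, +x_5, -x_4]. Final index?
(1, -3, 1, -10, -1)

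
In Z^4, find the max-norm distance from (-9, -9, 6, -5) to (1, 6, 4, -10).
15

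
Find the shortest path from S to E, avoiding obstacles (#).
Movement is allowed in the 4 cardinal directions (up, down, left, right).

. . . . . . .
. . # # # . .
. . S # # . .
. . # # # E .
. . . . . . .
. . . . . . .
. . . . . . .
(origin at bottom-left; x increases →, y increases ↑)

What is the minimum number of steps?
8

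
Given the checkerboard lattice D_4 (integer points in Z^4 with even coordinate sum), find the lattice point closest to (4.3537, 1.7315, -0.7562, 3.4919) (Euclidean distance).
(4, 2, -1, 3)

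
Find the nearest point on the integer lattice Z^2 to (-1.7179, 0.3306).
(-2, 0)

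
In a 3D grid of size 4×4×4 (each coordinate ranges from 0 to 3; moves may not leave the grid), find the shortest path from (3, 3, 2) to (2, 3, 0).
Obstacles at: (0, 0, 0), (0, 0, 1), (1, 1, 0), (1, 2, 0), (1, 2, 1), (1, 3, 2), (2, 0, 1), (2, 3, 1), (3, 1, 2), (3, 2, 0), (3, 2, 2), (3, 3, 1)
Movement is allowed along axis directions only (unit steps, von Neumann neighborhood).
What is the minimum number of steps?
5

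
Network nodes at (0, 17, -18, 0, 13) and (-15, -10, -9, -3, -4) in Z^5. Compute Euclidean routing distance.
36.5103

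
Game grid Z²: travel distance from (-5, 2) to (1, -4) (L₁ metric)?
12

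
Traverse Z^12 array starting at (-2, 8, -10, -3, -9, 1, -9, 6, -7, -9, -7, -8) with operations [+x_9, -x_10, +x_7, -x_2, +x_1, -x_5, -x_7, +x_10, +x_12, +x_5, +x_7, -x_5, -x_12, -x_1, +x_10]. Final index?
(-2, 7, -10, -3, -10, 1, -8, 6, -6, -8, -7, -8)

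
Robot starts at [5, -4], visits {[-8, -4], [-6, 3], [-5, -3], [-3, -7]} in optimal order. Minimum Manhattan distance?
30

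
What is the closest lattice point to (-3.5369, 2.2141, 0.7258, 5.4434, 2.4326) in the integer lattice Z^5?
(-4, 2, 1, 5, 2)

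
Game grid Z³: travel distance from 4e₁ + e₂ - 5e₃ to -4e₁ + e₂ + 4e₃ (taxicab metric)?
17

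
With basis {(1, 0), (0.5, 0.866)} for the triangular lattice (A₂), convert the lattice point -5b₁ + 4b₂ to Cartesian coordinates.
(-3, 3.464)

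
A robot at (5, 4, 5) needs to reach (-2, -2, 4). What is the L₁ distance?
14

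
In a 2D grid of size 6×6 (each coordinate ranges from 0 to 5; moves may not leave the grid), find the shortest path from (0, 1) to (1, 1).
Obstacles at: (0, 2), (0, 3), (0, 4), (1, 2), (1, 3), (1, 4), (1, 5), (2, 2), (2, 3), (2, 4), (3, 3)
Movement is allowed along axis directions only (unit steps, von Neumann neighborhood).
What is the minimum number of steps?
1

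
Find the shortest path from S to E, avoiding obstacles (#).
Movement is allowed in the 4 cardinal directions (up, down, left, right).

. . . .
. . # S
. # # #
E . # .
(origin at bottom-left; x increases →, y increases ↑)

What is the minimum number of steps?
7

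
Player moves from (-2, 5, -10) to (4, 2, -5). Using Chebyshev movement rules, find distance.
6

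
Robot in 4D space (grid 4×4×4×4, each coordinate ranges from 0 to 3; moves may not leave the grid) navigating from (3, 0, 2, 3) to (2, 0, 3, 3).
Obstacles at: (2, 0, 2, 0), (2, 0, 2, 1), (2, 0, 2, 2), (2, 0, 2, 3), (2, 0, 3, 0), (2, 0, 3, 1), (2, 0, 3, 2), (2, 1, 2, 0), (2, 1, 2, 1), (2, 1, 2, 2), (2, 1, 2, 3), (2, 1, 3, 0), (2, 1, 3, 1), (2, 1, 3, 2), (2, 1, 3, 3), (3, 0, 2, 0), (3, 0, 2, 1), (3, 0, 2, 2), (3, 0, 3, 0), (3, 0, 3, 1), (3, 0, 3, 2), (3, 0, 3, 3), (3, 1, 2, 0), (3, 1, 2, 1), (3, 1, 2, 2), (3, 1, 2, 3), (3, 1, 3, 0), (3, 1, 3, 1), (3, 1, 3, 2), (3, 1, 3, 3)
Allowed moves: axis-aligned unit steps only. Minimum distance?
6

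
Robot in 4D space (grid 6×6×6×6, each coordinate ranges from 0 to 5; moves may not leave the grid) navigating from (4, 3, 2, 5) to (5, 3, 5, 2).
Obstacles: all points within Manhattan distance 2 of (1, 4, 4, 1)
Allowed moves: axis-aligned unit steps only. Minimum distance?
7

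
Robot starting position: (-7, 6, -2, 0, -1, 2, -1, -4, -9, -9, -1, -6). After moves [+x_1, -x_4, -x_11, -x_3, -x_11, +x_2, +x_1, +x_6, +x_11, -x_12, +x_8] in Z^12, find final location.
(-5, 7, -3, -1, -1, 3, -1, -3, -9, -9, -2, -7)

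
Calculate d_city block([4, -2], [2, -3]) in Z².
3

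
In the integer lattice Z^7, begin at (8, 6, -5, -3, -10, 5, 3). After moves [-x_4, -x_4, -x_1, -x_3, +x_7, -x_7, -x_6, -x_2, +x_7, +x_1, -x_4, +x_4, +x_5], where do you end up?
(8, 5, -6, -5, -9, 4, 4)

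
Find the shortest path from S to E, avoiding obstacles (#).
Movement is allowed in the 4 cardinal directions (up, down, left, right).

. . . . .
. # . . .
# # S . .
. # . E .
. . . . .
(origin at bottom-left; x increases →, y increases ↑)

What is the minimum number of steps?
2
(one shortest path: (2, 2) → (3, 2) → (3, 1))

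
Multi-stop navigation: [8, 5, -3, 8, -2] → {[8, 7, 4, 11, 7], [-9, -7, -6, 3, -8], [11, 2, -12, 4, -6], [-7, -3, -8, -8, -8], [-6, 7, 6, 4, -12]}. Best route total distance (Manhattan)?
157
(one optimal route: (8, 5, -3, 8, -2) → (8, 7, 4, 11, 7) → (-6, 7, 6, 4, -12) → (-9, -7, -6, 3, -8) → (-7, -3, -8, -8, -8) → (11, 2, -12, 4, -6))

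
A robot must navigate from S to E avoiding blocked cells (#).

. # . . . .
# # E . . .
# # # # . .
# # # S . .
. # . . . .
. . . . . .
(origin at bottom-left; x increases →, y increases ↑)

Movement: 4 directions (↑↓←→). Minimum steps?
5
(one shortest path: (3, 2) → (4, 2) → (4, 3) → (4, 4) → (3, 4) → (2, 4))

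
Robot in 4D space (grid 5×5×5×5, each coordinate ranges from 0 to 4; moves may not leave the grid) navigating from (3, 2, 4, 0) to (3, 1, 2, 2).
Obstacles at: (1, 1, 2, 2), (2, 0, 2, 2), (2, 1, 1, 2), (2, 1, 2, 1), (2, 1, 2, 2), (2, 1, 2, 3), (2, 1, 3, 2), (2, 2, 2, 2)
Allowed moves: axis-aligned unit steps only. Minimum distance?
5
(one shortest path: (3, 2, 4, 0) → (3, 1, 4, 0) → (3, 1, 3, 0) → (3, 1, 2, 0) → (3, 1, 2, 1) → (3, 1, 2, 2))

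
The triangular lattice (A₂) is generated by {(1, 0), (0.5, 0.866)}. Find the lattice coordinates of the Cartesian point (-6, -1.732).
-5b₁ - 2b₂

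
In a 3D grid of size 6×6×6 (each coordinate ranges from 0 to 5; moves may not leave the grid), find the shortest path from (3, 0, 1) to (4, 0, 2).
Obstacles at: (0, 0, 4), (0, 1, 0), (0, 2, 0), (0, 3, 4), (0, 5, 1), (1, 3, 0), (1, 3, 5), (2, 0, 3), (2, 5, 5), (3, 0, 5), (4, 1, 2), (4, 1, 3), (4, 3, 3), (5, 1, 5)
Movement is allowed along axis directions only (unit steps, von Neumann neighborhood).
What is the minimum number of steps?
2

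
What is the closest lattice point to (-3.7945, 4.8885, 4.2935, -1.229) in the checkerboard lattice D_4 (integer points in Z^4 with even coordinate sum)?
(-4, 5, 4, -1)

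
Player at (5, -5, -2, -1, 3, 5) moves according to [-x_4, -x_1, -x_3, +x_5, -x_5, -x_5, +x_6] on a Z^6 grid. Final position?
(4, -5, -3, -2, 2, 6)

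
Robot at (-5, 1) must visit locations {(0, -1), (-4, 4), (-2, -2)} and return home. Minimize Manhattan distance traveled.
22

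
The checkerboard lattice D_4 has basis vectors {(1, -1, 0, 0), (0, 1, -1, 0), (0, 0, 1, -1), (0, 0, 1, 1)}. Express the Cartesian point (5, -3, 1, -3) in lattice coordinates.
5b₁ + 2b₂ + 3b₃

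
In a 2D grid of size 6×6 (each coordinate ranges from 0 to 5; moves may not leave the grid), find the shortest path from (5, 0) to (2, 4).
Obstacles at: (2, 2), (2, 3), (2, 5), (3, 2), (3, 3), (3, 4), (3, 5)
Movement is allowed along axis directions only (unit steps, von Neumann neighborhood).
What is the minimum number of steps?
9
(one shortest path: (5, 0) → (4, 0) → (3, 0) → (2, 0) → (1, 0) → (1, 1) → (1, 2) → (1, 3) → (1, 4) → (2, 4))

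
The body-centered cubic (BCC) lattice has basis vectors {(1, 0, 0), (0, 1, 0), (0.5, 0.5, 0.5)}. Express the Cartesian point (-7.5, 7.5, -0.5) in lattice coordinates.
-7b₁ + 8b₂ - b₃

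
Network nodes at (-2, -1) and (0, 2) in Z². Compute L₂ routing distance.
3.60555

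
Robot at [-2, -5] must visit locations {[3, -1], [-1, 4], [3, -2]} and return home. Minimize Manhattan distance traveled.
28
(one optimal route: (-2, -5) → (-1, 4) → (3, -1) → (3, -2) → (-2, -5))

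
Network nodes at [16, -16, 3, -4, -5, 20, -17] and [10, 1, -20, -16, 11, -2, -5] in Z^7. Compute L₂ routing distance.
43.382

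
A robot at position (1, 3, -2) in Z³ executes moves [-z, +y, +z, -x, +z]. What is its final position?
(0, 4, -1)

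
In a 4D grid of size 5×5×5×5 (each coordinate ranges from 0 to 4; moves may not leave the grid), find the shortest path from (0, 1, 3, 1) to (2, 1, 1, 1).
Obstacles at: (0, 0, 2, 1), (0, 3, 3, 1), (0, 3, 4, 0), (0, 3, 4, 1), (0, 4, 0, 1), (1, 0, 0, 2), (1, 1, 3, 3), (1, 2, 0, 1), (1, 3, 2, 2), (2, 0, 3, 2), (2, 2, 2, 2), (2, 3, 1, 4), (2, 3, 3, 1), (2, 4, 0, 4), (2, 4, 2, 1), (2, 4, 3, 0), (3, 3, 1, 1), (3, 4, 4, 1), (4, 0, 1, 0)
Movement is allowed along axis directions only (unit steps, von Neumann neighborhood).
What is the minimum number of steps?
4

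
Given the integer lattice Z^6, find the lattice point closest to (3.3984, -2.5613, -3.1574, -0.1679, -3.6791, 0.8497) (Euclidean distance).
(3, -3, -3, 0, -4, 1)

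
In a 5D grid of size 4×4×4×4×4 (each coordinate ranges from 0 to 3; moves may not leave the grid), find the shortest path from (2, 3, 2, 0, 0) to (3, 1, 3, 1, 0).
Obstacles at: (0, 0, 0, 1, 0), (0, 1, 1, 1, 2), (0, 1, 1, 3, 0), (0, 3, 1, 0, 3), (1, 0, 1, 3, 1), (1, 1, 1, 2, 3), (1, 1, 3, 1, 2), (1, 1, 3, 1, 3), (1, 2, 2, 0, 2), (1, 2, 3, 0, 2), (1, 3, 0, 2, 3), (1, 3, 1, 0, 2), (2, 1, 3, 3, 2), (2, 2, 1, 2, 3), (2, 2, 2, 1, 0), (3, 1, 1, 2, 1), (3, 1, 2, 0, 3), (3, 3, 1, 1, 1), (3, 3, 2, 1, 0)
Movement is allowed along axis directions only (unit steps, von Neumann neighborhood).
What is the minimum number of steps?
5
(one shortest path: (2, 3, 2, 0, 0) → (3, 3, 2, 0, 0) → (3, 2, 2, 0, 0) → (3, 1, 2, 0, 0) → (3, 1, 3, 0, 0) → (3, 1, 3, 1, 0))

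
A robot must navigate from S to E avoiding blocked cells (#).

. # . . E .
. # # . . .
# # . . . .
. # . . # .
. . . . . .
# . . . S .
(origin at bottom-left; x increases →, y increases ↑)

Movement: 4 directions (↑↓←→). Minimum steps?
7
(one shortest path: (4, 0) → (3, 0) → (3, 1) → (3, 2) → (3, 3) → (4, 3) → (4, 4) → (4, 5))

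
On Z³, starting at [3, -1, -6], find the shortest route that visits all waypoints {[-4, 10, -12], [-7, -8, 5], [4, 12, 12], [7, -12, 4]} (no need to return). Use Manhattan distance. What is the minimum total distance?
112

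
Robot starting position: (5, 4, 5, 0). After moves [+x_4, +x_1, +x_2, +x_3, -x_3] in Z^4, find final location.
(6, 5, 5, 1)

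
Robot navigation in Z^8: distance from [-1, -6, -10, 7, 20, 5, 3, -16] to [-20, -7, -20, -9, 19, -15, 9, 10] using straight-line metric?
42.7902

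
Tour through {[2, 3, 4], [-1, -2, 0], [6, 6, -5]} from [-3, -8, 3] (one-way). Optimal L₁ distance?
39
(one optimal route: (-3, -8, 3) → (-1, -2, 0) → (2, 3, 4) → (6, 6, -5))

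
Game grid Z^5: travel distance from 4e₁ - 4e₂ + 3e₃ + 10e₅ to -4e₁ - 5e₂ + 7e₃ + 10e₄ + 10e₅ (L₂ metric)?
13.4536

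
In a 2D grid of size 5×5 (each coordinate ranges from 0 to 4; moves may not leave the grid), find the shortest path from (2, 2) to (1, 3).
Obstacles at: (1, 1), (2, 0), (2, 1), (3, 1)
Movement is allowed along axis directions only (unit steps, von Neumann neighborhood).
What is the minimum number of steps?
2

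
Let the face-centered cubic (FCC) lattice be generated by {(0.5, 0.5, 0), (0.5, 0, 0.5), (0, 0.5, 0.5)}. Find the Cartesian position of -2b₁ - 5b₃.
(-1, -3.5, -2.5)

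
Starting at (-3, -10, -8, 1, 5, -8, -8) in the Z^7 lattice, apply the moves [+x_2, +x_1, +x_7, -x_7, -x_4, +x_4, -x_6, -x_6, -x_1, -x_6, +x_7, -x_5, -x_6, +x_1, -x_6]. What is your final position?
(-2, -9, -8, 1, 4, -13, -7)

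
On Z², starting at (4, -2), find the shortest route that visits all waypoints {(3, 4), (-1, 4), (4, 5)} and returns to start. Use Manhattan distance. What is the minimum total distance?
24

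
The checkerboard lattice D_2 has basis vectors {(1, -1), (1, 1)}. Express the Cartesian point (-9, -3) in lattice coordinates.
-3b₁ - 6b₂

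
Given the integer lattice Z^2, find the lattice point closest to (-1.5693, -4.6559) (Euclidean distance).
(-2, -5)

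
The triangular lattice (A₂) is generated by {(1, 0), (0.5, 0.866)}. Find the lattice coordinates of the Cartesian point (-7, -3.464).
-5b₁ - 4b₂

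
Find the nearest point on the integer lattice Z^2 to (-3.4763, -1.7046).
(-3, -2)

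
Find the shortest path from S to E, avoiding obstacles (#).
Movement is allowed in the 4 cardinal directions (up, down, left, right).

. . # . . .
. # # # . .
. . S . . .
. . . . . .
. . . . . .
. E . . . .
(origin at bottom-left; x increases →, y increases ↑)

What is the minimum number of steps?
4
(one shortest path: (2, 3) → (1, 3) → (1, 2) → (1, 1) → (1, 0))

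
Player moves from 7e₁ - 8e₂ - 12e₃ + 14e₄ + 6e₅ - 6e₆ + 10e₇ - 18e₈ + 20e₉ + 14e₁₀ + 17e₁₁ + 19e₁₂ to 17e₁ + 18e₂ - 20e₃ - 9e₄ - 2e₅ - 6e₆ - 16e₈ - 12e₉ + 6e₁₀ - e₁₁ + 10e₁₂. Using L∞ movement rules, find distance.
32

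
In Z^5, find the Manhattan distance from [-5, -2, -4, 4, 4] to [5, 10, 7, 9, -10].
52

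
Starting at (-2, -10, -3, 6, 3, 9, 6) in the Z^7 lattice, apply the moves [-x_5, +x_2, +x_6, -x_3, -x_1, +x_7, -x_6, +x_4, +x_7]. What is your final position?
(-3, -9, -4, 7, 2, 9, 8)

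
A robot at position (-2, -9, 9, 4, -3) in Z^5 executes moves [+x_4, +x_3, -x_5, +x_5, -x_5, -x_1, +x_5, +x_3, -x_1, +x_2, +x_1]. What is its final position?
(-3, -8, 11, 5, -3)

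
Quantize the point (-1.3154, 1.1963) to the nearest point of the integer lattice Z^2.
(-1, 1)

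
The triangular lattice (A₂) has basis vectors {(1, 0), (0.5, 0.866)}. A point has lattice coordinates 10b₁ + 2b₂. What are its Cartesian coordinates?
(11, 1.732)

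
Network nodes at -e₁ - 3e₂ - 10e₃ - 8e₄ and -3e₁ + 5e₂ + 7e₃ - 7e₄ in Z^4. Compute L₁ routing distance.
28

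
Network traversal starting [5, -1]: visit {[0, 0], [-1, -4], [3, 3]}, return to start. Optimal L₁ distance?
26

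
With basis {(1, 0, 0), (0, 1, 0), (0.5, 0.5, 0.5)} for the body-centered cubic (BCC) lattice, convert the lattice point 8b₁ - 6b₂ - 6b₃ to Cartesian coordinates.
(5, -9, -3)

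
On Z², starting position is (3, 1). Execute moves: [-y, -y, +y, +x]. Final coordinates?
(4, 0)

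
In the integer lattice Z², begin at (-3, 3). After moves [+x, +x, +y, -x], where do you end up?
(-2, 4)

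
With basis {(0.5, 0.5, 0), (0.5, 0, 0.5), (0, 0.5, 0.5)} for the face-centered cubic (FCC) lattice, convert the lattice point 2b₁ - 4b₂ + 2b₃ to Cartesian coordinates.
(-1, 2, -1)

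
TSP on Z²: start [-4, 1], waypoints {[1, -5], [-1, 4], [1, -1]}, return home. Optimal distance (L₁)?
28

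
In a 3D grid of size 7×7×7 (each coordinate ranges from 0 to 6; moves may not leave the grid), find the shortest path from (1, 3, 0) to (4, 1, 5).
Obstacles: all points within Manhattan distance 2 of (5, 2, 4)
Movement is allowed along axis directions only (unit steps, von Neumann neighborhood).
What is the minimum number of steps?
10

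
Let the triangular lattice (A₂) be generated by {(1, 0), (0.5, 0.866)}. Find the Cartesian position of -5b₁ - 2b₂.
(-6, -1.732)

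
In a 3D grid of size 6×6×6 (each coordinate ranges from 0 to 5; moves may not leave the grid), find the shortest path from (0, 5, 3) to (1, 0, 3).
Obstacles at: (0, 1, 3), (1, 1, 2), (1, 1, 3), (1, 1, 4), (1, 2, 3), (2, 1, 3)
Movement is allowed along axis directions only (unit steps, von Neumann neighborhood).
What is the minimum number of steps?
8
(one shortest path: (0, 5, 3) → (0, 4, 3) → (0, 3, 3) → (0, 2, 3) → (0, 2, 2) → (0, 1, 2) → (0, 0, 2) → (1, 0, 2) → (1, 0, 3))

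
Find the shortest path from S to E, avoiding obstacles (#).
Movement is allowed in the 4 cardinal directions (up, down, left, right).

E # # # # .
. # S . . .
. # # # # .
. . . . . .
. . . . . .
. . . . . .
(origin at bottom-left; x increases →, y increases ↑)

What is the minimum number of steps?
13
(one shortest path: (2, 4) → (3, 4) → (4, 4) → (5, 4) → (5, 3) → (5, 2) → (4, 2) → (3, 2) → (2, 2) → (1, 2) → (0, 2) → (0, 3) → (0, 4) → (0, 5))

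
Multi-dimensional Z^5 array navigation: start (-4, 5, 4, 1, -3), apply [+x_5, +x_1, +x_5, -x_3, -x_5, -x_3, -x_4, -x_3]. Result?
(-3, 5, 1, 0, -2)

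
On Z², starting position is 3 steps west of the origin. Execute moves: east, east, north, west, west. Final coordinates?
(-3, 1)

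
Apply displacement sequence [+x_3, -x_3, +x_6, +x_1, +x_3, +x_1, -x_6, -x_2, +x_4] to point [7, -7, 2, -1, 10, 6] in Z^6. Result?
(9, -8, 3, 0, 10, 6)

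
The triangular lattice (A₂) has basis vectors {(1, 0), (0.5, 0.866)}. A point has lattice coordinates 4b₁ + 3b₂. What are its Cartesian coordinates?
(5.5, 2.598)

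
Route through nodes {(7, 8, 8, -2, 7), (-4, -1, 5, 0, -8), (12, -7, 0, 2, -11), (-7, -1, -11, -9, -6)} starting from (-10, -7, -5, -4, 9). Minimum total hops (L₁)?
147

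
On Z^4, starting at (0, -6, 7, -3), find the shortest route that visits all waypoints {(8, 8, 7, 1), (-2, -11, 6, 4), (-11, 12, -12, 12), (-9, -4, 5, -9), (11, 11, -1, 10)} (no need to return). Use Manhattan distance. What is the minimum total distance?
139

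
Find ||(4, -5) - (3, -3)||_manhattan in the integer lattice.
3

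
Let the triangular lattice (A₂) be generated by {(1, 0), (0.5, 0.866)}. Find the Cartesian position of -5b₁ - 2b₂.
(-6, -1.732)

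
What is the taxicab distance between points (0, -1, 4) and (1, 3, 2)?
7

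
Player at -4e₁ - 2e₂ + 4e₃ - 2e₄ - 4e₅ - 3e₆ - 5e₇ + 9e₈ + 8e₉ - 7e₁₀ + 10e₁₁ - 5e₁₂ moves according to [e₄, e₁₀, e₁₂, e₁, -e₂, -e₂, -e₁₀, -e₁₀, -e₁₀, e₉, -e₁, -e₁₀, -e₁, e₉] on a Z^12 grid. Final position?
(-5, -4, 4, -1, -4, -3, -5, 9, 10, -10, 10, -4)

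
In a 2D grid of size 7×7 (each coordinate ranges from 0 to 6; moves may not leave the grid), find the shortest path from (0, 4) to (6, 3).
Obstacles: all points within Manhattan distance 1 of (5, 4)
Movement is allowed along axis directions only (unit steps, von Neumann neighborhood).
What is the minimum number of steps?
9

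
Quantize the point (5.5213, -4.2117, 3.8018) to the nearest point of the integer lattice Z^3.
(6, -4, 4)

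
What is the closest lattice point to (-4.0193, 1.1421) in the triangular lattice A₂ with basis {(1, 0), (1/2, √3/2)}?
(-4.5, 0.866)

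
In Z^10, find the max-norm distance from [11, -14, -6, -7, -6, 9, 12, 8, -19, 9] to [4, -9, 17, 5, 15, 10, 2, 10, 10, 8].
29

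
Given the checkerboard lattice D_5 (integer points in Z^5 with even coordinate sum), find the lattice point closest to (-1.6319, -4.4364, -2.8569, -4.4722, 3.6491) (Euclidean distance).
(-2, -4, -3, -5, 4)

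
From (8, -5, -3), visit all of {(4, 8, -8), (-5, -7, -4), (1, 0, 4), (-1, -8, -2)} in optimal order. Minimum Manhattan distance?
62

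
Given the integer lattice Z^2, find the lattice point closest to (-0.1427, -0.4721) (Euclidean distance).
(0, 0)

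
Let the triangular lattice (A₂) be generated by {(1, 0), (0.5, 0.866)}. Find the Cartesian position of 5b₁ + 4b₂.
(7, 3.464)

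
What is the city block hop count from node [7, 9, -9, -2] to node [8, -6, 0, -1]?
26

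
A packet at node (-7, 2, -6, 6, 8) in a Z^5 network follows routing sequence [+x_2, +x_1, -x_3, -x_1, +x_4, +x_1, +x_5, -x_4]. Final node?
(-6, 3, -7, 6, 9)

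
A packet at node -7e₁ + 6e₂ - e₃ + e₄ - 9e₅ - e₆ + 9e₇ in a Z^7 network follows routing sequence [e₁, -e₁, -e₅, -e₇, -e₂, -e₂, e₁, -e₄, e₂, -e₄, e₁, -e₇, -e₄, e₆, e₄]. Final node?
(-5, 5, -1, -1, -10, 0, 7)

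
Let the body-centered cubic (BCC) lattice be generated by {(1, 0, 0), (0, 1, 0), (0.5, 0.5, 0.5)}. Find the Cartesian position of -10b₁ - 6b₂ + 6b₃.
(-7, -3, 3)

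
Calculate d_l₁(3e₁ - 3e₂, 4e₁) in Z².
4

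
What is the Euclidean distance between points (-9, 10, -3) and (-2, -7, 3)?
19.3391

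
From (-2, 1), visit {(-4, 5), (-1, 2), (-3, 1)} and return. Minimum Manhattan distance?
14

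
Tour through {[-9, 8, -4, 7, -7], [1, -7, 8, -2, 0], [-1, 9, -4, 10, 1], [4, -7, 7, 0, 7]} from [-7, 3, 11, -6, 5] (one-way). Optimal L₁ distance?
109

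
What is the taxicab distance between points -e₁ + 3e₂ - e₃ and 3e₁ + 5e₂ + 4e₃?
11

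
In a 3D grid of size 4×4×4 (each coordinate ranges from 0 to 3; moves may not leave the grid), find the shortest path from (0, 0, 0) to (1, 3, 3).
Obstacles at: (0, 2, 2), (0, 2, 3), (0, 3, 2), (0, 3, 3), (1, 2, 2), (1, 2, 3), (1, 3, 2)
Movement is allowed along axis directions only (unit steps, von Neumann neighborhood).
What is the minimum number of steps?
9
(one shortest path: (0, 0, 0) → (1, 0, 0) → (2, 0, 0) → (2, 1, 0) → (2, 2, 0) → (2, 3, 0) → (2, 3, 1) → (2, 3, 2) → (2, 3, 3) → (1, 3, 3))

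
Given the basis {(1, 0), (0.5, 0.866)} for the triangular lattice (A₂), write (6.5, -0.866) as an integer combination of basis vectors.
7b₁ - b₂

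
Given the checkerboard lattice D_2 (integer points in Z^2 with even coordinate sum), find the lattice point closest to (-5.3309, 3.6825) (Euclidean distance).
(-6, 4)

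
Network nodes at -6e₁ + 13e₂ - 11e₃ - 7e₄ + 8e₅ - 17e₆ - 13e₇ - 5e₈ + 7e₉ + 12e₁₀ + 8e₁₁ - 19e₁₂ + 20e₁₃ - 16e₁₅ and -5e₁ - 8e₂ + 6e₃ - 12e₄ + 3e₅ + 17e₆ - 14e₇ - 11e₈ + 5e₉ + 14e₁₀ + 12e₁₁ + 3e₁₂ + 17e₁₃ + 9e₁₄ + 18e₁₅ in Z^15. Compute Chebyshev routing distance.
34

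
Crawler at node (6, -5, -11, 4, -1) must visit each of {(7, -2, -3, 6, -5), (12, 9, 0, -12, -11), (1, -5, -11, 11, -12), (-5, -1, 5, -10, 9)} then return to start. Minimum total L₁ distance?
204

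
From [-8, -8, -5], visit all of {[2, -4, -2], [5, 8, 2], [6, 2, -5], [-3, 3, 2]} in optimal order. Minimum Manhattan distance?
57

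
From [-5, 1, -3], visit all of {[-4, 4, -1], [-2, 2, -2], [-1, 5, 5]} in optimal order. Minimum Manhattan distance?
20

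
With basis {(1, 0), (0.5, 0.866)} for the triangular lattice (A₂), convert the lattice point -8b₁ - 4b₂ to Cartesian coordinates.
(-10, -3.464)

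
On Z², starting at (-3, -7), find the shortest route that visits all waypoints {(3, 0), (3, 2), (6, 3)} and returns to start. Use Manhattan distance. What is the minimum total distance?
38
(one optimal route: (-3, -7) → (3, 0) → (3, 2) → (6, 3) → (-3, -7))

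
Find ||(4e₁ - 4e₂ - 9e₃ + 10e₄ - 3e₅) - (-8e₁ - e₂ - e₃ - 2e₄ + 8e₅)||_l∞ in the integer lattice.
12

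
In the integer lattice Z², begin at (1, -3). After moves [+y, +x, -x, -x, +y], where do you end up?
(0, -1)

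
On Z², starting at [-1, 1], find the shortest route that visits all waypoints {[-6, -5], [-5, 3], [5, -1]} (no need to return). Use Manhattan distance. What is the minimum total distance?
30
(one optimal route: (-1, 1) → (-5, 3) → (-6, -5) → (5, -1))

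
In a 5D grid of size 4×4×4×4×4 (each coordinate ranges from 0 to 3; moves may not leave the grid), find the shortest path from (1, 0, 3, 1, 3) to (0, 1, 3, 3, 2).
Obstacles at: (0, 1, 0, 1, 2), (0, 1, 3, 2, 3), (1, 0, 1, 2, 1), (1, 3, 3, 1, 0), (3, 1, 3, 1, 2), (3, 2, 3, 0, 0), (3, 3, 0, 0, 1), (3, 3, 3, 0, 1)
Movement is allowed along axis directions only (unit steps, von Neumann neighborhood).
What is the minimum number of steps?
5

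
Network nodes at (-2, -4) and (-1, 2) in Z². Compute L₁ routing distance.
7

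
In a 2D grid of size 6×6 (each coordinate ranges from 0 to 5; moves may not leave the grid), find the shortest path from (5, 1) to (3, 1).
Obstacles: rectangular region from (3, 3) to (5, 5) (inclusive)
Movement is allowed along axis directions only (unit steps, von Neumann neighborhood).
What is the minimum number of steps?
2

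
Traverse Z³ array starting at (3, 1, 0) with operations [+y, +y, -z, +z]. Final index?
(3, 3, 0)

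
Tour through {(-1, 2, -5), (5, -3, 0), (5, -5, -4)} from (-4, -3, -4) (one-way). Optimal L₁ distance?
29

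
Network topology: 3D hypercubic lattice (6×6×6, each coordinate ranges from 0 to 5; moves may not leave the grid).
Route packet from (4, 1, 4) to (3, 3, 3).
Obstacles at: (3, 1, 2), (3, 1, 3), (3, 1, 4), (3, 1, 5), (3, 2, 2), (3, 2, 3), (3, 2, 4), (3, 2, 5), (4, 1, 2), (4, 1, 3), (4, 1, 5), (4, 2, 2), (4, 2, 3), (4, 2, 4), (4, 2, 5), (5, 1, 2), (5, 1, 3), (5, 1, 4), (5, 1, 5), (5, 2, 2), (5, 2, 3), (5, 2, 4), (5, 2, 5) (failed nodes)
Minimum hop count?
8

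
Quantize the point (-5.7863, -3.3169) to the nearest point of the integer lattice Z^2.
(-6, -3)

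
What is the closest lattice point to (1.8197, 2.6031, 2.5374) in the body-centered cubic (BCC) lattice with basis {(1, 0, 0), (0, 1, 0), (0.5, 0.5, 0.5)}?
(1.5, 2.5, 2.5)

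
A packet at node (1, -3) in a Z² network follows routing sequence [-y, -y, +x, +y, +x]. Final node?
(3, -4)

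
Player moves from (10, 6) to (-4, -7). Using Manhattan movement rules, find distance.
27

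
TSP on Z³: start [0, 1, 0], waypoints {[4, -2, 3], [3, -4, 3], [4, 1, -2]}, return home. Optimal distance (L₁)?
28
(one optimal route: (0, 1, 0) → (3, -4, 3) → (4, -2, 3) → (4, 1, -2) → (0, 1, 0))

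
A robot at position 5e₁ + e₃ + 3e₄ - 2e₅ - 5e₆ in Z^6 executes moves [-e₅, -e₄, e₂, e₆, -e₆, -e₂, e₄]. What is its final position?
(5, 0, 1, 3, -3, -5)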